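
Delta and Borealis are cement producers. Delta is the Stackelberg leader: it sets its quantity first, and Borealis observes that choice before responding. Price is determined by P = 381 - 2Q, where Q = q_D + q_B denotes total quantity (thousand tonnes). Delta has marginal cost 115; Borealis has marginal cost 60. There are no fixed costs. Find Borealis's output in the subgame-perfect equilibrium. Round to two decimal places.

Solve by backward induction. Given q_D, the follower Borealis maximises π_B = (381 - 2q_D - 2q_B)q_B - 60q_B.
Follower FOC: 321 - 2q_D - 4q_B = 0, so q_B(q_D) = (321 - 2q_D)/4.
Delta substitutes q_B(q_D) into its own profit: π_D = q_D(381 - 2q_D - (321 - 2q_D)/2) - 115q_D = (441/2 - q_D)q_D - 115q_D.
Maximising: ∂π_D/∂q_D = 211/2 - 2q_D = 0, giving q_D = 211/4.
Then q_B = (321 - 2·(211/4))/4 = 431/8.

53.88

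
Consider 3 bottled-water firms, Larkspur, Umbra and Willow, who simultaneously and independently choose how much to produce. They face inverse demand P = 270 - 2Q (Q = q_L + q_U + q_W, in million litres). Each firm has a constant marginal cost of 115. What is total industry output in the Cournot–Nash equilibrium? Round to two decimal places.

A representative firm's profit is π_i = q_i(270 - 2Q) - 115q_i.
Setting ∂π_i/∂q_i = 0 with rivals' quantities fixed: 155 - 4q_i - 2·Σ_{j≠i} q_j = 0.
By symmetry each firm produces the same amount; substituting Σ_{j≠i} q_j = 2q_i yields q_i = 155/8.
Total output Q = 155/8 + 155/8 + 155/8 = 465/8.

58.13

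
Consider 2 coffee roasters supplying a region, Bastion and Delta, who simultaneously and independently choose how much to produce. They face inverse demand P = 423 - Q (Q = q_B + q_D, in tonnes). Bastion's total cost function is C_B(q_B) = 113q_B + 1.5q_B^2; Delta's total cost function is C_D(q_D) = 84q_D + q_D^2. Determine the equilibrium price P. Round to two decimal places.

Bastion's profit: π_B = (423 - Q)q_B - (113q_B + (3/2)q_B²). Setting ∂π_B/∂q_B = 0: 310 - 5q_B - (q_D) = 0.
Delta's first-order condition: 339 - 4q_D - (q_B) = 0.
Best responses: q_B = (310 - q_D)/5, q_D = (339 - q_B)/4.
Substituting one into the other gives q_B = 901/19 and q_D = 1385/19.
Total output Q = 120.3158, so price P = 423 - 120.3158 = 302.6842.

302.68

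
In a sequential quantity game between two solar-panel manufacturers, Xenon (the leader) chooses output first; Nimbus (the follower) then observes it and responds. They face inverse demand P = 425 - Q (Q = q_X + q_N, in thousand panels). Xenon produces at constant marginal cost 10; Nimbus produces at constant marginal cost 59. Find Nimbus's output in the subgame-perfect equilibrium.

The follower Nimbus best-responds to any q_X: π_N = (425 - Q)q_N - 59q_N.
Follower FOC: 366 - q_X - 2q_N = 0, so q_N(q_X) = (366 - q_X)/2.
The leader anticipates this reaction. Substituting into P = 425 - Q gives P = 242 - (1/2)q_X, so π_X = (242 - (1/2)q_X)q_X - 10q_X.
The leader's first-order condition 232 - q_X = 0 yields q_X = 232.
Then q_N = (366 - 232)/2 = 67.

67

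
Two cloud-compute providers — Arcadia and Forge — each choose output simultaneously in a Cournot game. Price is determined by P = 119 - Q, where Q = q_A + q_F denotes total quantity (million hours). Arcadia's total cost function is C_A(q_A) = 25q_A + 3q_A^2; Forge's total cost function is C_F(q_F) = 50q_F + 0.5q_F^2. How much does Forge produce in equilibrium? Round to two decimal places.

19.91

Arcadia's profit: π_A = (119 - Q)q_A - (25q_A + 3q_A²). Setting ∂π_A/∂q_A = 0: 94 - 8q_A - (q_F) = 0.
Forge's first-order condition: 69 - 3q_F - (q_A) = 0.
So q_A = (94 - q_F)/8 and q_F = (69 - q_A)/3.
Substituting one into the other gives q_A = 213/23 and q_F = 458/23.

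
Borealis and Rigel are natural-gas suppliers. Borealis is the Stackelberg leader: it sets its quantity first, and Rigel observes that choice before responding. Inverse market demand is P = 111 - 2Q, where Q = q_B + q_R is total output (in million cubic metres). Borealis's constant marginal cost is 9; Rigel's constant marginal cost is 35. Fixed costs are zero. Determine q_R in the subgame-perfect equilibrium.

3

Solve by backward induction. Given q_B, the follower Rigel maximises π_R = (111 - 2q_B - 2q_R)q_R - 35q_R.
Follower FOC: 76 - 2q_B - 4q_R = 0, so q_R(q_B) = (76 - 2q_B)/4.
Borealis substitutes q_R(q_B) into its own profit: π_B = q_B(111 - 2q_B - (76 - 2q_B)/2) - 9q_B = (73 - q_B)q_B - 9q_B.
Leader FOC: 64 - 2q_B = 0, so q_B = 32.
Then q_R = (76 - 2·32)/4 = 3.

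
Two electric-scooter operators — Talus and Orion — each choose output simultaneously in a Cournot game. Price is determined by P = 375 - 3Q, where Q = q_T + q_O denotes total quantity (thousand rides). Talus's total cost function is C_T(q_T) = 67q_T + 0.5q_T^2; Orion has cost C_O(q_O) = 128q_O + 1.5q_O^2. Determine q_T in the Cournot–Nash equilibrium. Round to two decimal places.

Talus's profit: π_T = (375 - 3Q)q_T - (67q_T + (1/2)q_T²). Setting ∂π_T/∂q_T = 0: 308 - 7q_T - 3(q_O) = 0.
Orion's first-order condition: 247 - 9q_O - 3(q_T) = 0.
Rearranging gives the reaction functions q_T = (308 - 3q_O)/7 and q_O = (247 - 3q_T)/9.
Substituting one into the other gives q_T = 677/18 and q_O = 805/54.

37.61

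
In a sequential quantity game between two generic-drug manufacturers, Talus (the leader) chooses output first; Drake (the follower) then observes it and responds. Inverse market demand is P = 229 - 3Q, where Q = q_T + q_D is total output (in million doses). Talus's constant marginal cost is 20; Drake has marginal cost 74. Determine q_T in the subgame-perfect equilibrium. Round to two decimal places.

The follower Drake best-responds to any q_T: π_D = (229 - 3Q)q_D - 74q_D.
Setting the follower's marginal profit to zero, 155 - 3q_T - 6q_D = 0, i.e. q_D = (155 - 3q_T)/6.
Talus substitutes q_D(q_T) into its own profit: π_T = q_T(229 - 3q_T - (155 - 3q_T)/2) - 20q_T = (303/2 - (3/2)q_T)q_T - 20q_T.
The leader's first-order condition 263/2 - 3q_T = 0 yields q_T = 263/6.
Then q_D = (155 - 3·(263/6))/6 = 47/12.

43.83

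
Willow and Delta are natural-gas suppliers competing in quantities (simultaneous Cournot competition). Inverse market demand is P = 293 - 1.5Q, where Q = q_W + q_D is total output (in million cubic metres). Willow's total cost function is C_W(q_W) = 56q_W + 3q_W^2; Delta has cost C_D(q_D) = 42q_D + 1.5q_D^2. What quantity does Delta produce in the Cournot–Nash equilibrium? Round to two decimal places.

36.78

Willow's profit: π_W = (293 - 1.5Q)q_W - (56q_W + 3q_W²). Setting ∂π_W/∂q_W = 0: 237 - 9q_W - (3/2)(q_D) = 0.
Delta's first-order condition: 251 - 6q_D - (3/2)(q_W) = 0.
So q_W = (237 - (3/2)q_D)/9 and q_D = (251 - (3/2)q_W)/6.
Solving the pair: q_W = 1394/69, q_D = 846/23.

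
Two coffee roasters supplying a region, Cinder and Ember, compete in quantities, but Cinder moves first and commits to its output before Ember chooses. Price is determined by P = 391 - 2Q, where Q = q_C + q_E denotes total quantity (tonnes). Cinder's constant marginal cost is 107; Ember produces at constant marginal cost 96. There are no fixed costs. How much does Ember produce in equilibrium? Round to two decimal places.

39.63

The follower Ember best-responds to any q_C: π_E = (391 - 2Q)q_E - 96q_E.
∂π_E/∂q_E = 295 - 2q_C - 4q_E = 0 gives the reaction function q_E = (295 - 2q_C)/4.
The leader anticipates this reaction. Substituting into P = 391 - 2Q gives P = 487/2 - q_C, so π_C = (487/2 - q_C)q_C - 107q_C.
The leader's first-order condition 273/2 - 2q_C = 0 yields q_C = 273/4.
Then q_E = (295 - 2·(273/4))/4 = 317/8.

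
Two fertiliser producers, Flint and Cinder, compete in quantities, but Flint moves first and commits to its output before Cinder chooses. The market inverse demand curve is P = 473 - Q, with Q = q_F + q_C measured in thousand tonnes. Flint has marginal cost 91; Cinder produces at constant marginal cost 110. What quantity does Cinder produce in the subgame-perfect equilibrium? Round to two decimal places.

81.25

The follower Cinder best-responds to any q_F: π_C = (473 - Q)q_C - 110q_C.
Setting the follower's marginal profit to zero, 363 - q_F - 2q_C = 0, i.e. q_C = (363 - q_F)/2.
The leader anticipates this reaction. Substituting into P = 473 - Q gives P = 583/2 - (1/2)q_F, so π_F = (583/2 - (1/2)q_F)q_F - 91q_F.
The leader's first-order condition 401/2 - q_F = 0 yields q_F = 401/2.
Then q_C = (363 - 401/2)/2 = 325/4.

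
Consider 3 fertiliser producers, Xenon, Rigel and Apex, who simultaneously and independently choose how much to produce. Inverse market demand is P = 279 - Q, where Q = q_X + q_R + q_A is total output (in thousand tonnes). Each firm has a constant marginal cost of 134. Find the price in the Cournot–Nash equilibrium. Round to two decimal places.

170.25

Each firm earns π_i = (279 - Q)q_i - 134q_i.
First-order condition (treating rivals' output as given): 145 - 2q_i - Σ_{j≠i} q_j = 0.
By symmetry each firm produces the same amount; substituting Σ_{j≠i} q_j = 2q_i yields q_i = 145/4.
Total output Q = 435/4, so price P = 279 - 435/4 = 681/4.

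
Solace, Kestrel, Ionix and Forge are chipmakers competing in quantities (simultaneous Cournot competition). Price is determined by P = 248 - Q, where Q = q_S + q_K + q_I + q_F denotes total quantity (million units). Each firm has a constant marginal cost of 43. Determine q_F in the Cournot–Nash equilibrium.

Each firm earns π_i = (248 - Q)q_i - 43q_i.
Setting ∂π_i/∂q_i = 0 with rivals' quantities fixed: 205 - 2q_i - Σ_{j≠i} q_j = 0.
With identical firms every q_j equals q_i, so Σ_{j≠i} q_j = 3q_i and 205 = 5q_i, giving q_i = 41.

41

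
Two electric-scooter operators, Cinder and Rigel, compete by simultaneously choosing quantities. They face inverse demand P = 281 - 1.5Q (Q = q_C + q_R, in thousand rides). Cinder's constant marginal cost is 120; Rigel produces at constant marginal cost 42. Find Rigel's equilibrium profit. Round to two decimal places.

7443.63

Cinder's profit: π_C = (281 - 1.5Q)q_C - (120q_C). Setting ∂π_C/∂q_C = 0: 161 - 3q_C - (3/2)(q_R) = 0.
Rigel's first-order condition: 239 - 3q_R - (3/2)(q_C) = 0.
Best responses: q_C = (161 - (3/2)q_R)/3, q_R = (239 - (3/2)q_C)/3.
Substituting one into the other gives q_C = 166/9 and q_R = 634/9.
Price P = 281 - (3/2)·(800/9) = 443/3.
Rigel's profit: (443/3 - 42)·(634/9) = 7443.6296.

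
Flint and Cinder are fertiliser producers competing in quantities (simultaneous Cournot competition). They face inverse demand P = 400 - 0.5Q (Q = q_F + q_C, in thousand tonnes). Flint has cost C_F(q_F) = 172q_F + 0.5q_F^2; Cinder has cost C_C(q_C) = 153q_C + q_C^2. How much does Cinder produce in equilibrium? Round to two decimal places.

66.09

Flint's profit: π_F = (400 - 0.5Q)q_F - (172q_F + (1/2)q_F²). Setting ∂π_F/∂q_F = 0: 228 - 2q_F - (1/2)(q_C) = 0.
Cinder's first-order condition: 247 - 3q_C - (1/2)(q_F) = 0.
So q_F = (228 - (1/2)q_C)/2 and q_C = (247 - (1/2)q_F)/3.
Solving the pair: q_F = 97.4783, q_C = 1520/23.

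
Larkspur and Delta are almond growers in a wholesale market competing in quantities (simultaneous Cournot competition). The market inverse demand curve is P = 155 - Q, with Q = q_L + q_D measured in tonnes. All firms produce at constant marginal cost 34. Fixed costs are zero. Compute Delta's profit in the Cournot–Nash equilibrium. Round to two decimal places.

1626.78

A representative firm's profit is π_i = q_i(155 - Q) - 34q_i.
First-order condition (treating rivals' output as given): 121 - 2q_i - q_j = 0.
With identical firms every q_j equals q_i, so q_j = q_i and 121 = 3q_i, giving q_i = 121/3.
Price P = 155 - 242/3 = 223/3.
Delta's profit: (223/3 - 34)·(121/3) = 1626.7778.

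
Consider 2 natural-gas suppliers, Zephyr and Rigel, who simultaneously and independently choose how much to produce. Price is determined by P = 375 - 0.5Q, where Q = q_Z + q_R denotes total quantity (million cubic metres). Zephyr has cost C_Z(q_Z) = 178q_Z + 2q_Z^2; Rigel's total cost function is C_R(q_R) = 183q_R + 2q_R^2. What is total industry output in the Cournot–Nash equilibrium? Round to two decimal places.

Zephyr's profit: π_Z = (375 - 0.5Q)q_Z - (178q_Z + 2q_Z²). Setting ∂π_Z/∂q_Z = 0: 197 - 5q_Z - (1/2)(q_R) = 0.
Rigel's profit: π_R = (375 - 0.5Q)q_R - (183q_R + 2q_R²). Setting ∂π_R/∂q_R = 0: 192 - 5q_R - (1/2)(q_Z) = 0.
Best responses: q_Z = (197 - (1/2)q_R)/5, q_R = (192 - (1/2)q_Z)/5.
Solving the pair: q_Z = 35.9192, q_R = 34.8081.
Total output Q = 35.9192 + 34.8081 = 778/11.

70.73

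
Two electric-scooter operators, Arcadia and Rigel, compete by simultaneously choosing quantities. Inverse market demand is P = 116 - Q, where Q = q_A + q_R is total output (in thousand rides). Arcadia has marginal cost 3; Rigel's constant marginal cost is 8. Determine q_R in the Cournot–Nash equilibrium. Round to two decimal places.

Arcadia's profit: π_A = (116 - Q)q_A - (3q_A). Setting ∂π_A/∂q_A = 0: 113 - 2q_A - (q_R) = 0.
Rigel's profit: π_R = (116 - Q)q_R - (8q_R). Setting ∂π_R/∂q_R = 0: 108 - 2q_R - (q_A) = 0.
Rearranging gives the reaction functions q_A = (113 - q_R)/2 and q_R = (108 - q_A)/2.
Solving the pair: q_A = 118/3, q_R = 103/3.

34.33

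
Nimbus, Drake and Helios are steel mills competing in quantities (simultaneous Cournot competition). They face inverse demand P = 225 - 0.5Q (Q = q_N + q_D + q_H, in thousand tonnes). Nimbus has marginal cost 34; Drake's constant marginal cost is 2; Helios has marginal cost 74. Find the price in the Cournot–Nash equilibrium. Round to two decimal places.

83.75

Nimbus's profit: π_N = (225 - 0.5Q)q_N - (34q_N). Setting ∂π_N/∂q_N = 0: 191 - q_N - (1/2)(q_D + q_H) = 0.
Drake's first-order condition: 223 - q_D - (1/2)(q_N + q_H) = 0.
Helios's first-order condition: 151 - q_H - (1/2)(q_N + q_D) = 0.
Adding the 3 conditions: 565 − Q − Q = 0, i.e. Q = 565/2.
Back-substituting: q_N = (191 − 565/4)/(1/2) = 199/2, q_D = (223 − 565/4)/(1/2) = 327/2, q_H = (151 − 565/4)/(1/2) = 39/2.
Total output Q = 565/2, so price P = 225 - (1/2)·(565/2) = 335/4.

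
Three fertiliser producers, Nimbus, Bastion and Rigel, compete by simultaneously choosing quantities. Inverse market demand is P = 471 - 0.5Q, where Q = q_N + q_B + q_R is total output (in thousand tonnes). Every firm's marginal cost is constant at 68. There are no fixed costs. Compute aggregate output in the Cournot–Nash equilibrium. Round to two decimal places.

604.50

A representative firm's profit is π_i = q_i(471 - 0.5Q) - 68q_i.
Setting ∂π_i/∂q_i = 0 with rivals' quantities fixed: 403 - q_i - (1/2)·Σ_{j≠i} q_j = 0.
With identical firms every q_j equals q_i, so Σ_{j≠i} q_j = 2q_i and 403 = 2q_i, giving q_i = 403/2.
Total output Q = 403/2 + 403/2 + 403/2 = 1209/2.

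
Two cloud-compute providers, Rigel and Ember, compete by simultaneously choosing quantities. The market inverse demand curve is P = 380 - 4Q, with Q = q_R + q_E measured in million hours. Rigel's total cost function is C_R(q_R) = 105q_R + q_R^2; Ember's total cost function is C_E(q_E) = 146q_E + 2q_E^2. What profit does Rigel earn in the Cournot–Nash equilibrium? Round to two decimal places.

Rigel's profit: π_R = (380 - 4Q)q_R - (105q_R + q_R²). Setting ∂π_R/∂q_R = 0: 275 - 10q_R - 4(q_E) = 0.
Ember's profit: π_E = (380 - 4Q)q_E - (146q_E + 2q_E²). Setting ∂π_E/∂q_E = 0: 234 - 12q_E - 4(q_R) = 0.
Rearranging gives the reaction functions q_R = (275 - 4q_E)/10 and q_E = (234 - 4q_R)/12.
Substituting one into the other gives q_R = 591/26 and q_E = 155/13.
Price P = 380 - 4·(901/26) = 241.3846.
Rigel's profit: 241.3846·(591/26) - 105·(591/26) - (591/26)² = 2583.4393.

2583.44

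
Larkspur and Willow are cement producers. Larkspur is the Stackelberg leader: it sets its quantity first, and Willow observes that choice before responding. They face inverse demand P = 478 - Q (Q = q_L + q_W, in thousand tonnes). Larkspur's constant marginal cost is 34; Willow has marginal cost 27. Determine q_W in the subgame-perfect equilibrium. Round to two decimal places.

The follower Willow best-responds to any q_L: π_W = (478 - Q)q_W - 27q_W.
Follower FOC: 451 - q_L - 2q_W = 0, so q_W(q_L) = (451 - q_L)/2.
Larkspur substitutes q_W(q_L) into its own profit: π_L = q_L(478 - q_L - (451 - q_L)/2) - 34q_L = (505/2 - (1/2)q_L)q_L - 34q_L.
Leader FOC: 437/2 - q_L = 0, so q_L = 437/2.
Then q_W = (451 - 437/2)/2 = 465/4.

116.25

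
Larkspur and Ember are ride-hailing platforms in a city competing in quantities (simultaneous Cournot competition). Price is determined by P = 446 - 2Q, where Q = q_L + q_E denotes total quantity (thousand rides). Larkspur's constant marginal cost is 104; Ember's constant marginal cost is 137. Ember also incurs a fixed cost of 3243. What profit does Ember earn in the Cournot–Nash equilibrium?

Larkspur's profit: π_L = (446 - 2Q)q_L - (104q_L). Setting ∂π_L/∂q_L = 0: 342 - 4q_L - 2(q_E) = 0.
Ember's profit: π_E = (446 - 2Q)q_E - (137q_E). Setting ∂π_E/∂q_E = 0: 309 - 4q_E - 2(q_L) = 0.
So q_L = (342 - 2q_E)/4 and q_E = (309 - 2q_L)/4.
Substituting one into the other gives q_L = 125/2 and q_E = 46.
Price P = 446 - 2·(217/2) = 229.
Ember's profit: (229 - 137)·46 - 3243 = 989.

989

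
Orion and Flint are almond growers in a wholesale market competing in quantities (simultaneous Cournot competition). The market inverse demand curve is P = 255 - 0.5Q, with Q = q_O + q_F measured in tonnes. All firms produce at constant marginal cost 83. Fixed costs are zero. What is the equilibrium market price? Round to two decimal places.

140.33

A representative firm's profit is π_i = q_i(255 - 0.5Q) - 83q_i.
First-order condition (treating rivals' output as given): 172 - q_i - (1/2)q_j = 0.
With identical firms every q_j equals q_i, so q_j = q_i and 172 = (3/2)q_i, giving q_i = 344/3.
Total output Q = 688/3, so price P = 255 - (1/2)·(688/3) = 421/3.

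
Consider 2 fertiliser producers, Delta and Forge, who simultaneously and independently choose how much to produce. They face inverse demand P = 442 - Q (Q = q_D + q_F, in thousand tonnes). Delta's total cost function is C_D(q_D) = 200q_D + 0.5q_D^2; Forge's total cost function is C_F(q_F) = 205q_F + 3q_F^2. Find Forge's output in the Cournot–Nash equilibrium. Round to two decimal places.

20.39

Delta's profit: π_D = (442 - Q)q_D - (200q_D + (1/2)q_D²). Setting ∂π_D/∂q_D = 0: 242 - 3q_D - (q_F) = 0.
Forge's profit: π_F = (442 - Q)q_F - (205q_F + 3q_F²). Setting ∂π_F/∂q_F = 0: 237 - 8q_F - (q_D) = 0.
Best responses: q_D = (242 - q_F)/3, q_F = (237 - q_D)/8.
Solving the pair: q_D = 1699/23, q_F = 469/23.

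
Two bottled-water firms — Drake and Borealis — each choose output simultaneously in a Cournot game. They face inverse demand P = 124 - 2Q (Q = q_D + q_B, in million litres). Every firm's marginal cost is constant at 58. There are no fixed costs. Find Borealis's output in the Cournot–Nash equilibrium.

A representative firm's profit is π_i = q_i(124 - 2Q) - 58q_i.
Setting ∂π_i/∂q_i = 0 with rivals' quantities fixed: 66 - 4q_i - 2q_j = 0.
By symmetry each firm produces the same amount; substituting q_j = q_i yields q_i = 66/6 = 11.

11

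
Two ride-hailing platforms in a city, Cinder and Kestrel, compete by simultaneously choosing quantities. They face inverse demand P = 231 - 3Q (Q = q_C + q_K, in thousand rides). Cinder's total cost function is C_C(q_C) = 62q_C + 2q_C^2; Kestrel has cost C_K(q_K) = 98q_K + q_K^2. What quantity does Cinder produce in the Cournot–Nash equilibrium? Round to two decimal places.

13.42

Cinder's profit: π_C = (231 - 3Q)q_C - (62q_C + 2q_C²). Setting ∂π_C/∂q_C = 0: 169 - 10q_C - 3(q_K) = 0.
Kestrel's first-order condition: 133 - 8q_K - 3(q_C) = 0.
Best responses: q_C = (169 - 3q_K)/10, q_K = (133 - 3q_C)/8.
Substituting one into the other gives q_C = 953/71 and q_K = 823/71.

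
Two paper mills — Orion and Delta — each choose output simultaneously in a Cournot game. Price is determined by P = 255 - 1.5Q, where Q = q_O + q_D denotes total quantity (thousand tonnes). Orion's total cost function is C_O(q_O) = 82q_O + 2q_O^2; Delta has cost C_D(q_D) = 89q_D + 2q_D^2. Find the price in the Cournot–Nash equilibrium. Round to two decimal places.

195.18

Orion's profit: π_O = (255 - 1.5Q)q_O - (82q_O + 2q_O²). Setting ∂π_O/∂q_O = 0: 173 - 7q_O - (3/2)(q_D) = 0.
Delta's first-order condition: 166 - 7q_D - (3/2)(q_O) = 0.
Rearranging gives the reaction functions q_O = (173 - (3/2)q_D)/7 and q_D = (166 - (3/2)q_O)/7.
Solving the pair: q_O = 20.5775, q_D = 19.3048.
Total output Q = 678/17, so price P = 255 - (3/2)·(678/17) = 195.1765.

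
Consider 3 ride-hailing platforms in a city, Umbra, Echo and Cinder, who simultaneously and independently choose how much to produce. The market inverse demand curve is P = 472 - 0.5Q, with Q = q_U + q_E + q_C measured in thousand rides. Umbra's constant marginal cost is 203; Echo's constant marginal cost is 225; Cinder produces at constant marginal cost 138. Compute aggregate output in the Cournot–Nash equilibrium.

Umbra's profit: π_U = (472 - 0.5Q)q_U - (203q_U). Setting ∂π_U/∂q_U = 0: 269 - q_U - (1/2)(q_E + q_C) = 0.
Echo's profit: π_E = (472 - 0.5Q)q_E - (225q_E). Setting ∂π_E/∂q_E = 0: 247 - q_E - (1/2)(q_U + q_C) = 0.
Cinder's profit: π_C = (472 - 0.5Q)q_C - (138q_C). Setting ∂π_C/∂q_C = 0: 334 - q_C - (1/2)(q_U + q_E) = 0.
Adding the 3 conditions: 850 − Q − Q = 0, i.e. Q = 425.
Back-substituting: q_U = (269 − 425/2)/(1/2) = 113, q_E = (247 − 425/2)/(1/2) = 69, q_C = (334 − 425/2)/(1/2) = 243.
Total output Q = 113 + 69 + 243 = 425.

425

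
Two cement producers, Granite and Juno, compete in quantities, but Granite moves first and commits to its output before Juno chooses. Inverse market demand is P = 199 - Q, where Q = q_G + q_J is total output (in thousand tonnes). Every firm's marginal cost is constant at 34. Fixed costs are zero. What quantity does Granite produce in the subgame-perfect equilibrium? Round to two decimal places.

82.50

Solve by backward induction. Given q_G, the follower Juno maximises π_J = (199 - q_G - q_J)q_J - 34q_J.
Setting the follower's marginal profit to zero, 165 - q_G - 2q_J = 0, i.e. q_J = (165 - q_G)/2.
Granite substitutes q_J(q_G) into its own profit: π_G = q_G(199 - q_G - (165 - q_G)/2) - 34q_G = (233/2 - (1/2)q_G)q_G - 34q_G.
Maximising: ∂π_G/∂q_G = 165/2 - q_G = 0, giving q_G = 165/2.
Then q_J = (165 - 165/2)/2 = 165/4.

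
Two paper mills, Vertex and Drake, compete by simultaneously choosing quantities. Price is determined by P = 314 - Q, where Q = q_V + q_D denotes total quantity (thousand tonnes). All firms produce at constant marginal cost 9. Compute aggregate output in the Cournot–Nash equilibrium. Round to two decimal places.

Each firm earns π_i = (314 - Q)q_i - 9q_i.
Setting ∂π_i/∂q_i = 0 with rivals' quantities fixed: 305 - 2q_i - q_j = 0.
By symmetry each firm produces the same amount; substituting q_j = q_i yields q_i = 305/3.
Total output Q = 305/3 + 305/3 = 610/3.

203.33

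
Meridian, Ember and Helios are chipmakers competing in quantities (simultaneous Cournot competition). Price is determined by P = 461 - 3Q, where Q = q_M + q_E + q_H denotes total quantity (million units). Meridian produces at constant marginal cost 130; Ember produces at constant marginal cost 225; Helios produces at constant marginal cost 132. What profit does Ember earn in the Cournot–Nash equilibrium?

Meridian's profit: π_M = (461 - 3Q)q_M - (130q_M). Setting ∂π_M/∂q_M = 0: 331 - 6q_M - 3(q_E + q_H) = 0.
Ember's first-order condition: 236 - 6q_E - 3(q_M + q_H) = 0.
Helios's profit: π_H = (461 - 3Q)q_H - (132q_H). Setting ∂π_H/∂q_H = 0: 329 - 6q_H - 3(q_M + q_E) = 0.
Summing all 3 equations gives 896 − 12Q = 0, hence Q = 224/3.
Back-substituting: q_M = (331 − 224)/3 = 107/3, q_E = (236 − 224)/3 = 4, q_H = (329 − 224)/3 = 35.
Price P = 461 - 3·(224/3) = 237.
Ember's profit: (237 - 225)·4 = 48.

48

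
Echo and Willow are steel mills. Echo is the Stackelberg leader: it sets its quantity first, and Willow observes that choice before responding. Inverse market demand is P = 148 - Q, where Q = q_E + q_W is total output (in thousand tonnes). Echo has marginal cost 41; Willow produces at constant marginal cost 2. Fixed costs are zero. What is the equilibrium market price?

58

The follower Willow best-responds to any q_E: π_W = (148 - Q)q_W - 2q_W.
Setting the follower's marginal profit to zero, 146 - q_E - 2q_W = 0, i.e. q_W = (146 - q_E)/2.
The leader anticipates this reaction. Substituting into P = 148 - Q gives P = 75 - (1/2)q_E, so π_E = (75 - (1/2)q_E)q_E - 41q_E.
Leader FOC: 34 - q_E = 0, so q_E = 34.
Then q_W = (146 - 34)/2 = 56.
Total output Q = 90, so price P = 148 - 90 = 58.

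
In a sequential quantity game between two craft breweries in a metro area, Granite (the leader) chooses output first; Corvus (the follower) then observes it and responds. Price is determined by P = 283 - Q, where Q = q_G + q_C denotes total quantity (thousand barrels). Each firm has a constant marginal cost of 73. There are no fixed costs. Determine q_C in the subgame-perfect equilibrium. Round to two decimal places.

52.50

Solve by backward induction. Given q_G, the follower Corvus maximises π_C = (283 - q_G - q_C)q_C - 73q_C.
Setting the follower's marginal profit to zero, 210 - q_G - 2q_C = 0, i.e. q_C = (210 - q_G)/2.
The leader anticipates this reaction. Substituting into P = 283 - Q gives P = 178 - (1/2)q_G, so π_G = (178 - (1/2)q_G)q_G - 73q_G.
Maximising: ∂π_G/∂q_G = 105 - q_G = 0, giving q_G = 105.
Then q_C = (210 - 105)/2 = 105/2.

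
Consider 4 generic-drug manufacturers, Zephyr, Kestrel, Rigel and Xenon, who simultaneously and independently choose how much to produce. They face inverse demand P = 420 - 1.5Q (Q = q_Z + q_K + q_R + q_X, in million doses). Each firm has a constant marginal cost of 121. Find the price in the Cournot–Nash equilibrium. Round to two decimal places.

A representative firm's profit is π_i = q_i(420 - 1.5Q) - 121q_i.
Setting ∂π_i/∂q_i = 0 with rivals' quantities fixed: 299 - 3q_i - (3/2)·Σ_{j≠i} q_j = 0.
By symmetry each firm produces the same amount; substituting Σ_{j≠i} q_j = 3q_i yields q_i = 299/(15/2) = 598/15.
Total output Q = 159.4667, so price P = 420 - (3/2)·159.4667 = 904/5.

180.80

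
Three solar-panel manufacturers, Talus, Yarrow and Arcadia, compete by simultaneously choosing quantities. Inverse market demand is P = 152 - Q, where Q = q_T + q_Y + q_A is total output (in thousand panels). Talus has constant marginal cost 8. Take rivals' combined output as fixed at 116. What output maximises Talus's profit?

14

With rivals' combined output fixed at 116, Talus's profit is π_T = (152 - 116 - q_T)q_T - (8q_T) = (36 - q_T)q_T - (8q_T).
∂π_T/∂q_T = 28 - 2q_T = 0, so q_T = 14.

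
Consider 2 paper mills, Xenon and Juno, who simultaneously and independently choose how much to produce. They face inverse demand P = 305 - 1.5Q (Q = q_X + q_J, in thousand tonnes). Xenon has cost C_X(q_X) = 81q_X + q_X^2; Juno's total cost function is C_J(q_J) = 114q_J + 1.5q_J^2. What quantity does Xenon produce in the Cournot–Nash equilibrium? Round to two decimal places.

Xenon's profit: π_X = (305 - 1.5Q)q_X - (81q_X + q_X²). Setting ∂π_X/∂q_X = 0: 224 - 5q_X - (3/2)(q_J) = 0.
Juno's first-order condition: 191 - 6q_J - (3/2)(q_X) = 0.
Best responses: q_X = (224 - (3/2)q_J)/5, q_J = (191 - (3/2)q_X)/6.
Solving the pair: q_X = 1410/37, q_J = 22.3063.

38.11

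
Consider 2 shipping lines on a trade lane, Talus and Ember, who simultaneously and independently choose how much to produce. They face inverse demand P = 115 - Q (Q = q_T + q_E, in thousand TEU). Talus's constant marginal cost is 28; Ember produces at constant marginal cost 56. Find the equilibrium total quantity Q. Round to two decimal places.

Talus's profit: π_T = (115 - Q)q_T - (28q_T). Setting ∂π_T/∂q_T = 0: 87 - 2q_T - (q_E) = 0.
Ember's first-order condition: 59 - 2q_E - (q_T) = 0.
Best responses: q_T = (87 - q_E)/2, q_E = (59 - q_T)/2.
Solving the pair: q_T = 115/3, q_E = 31/3.
Total output Q = 115/3 + 31/3 = 146/3.

48.67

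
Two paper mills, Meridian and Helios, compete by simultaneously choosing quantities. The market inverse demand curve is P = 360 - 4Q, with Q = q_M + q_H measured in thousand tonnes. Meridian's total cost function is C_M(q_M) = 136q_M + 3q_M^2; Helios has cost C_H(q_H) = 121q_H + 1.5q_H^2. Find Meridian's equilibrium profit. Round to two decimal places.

Meridian's profit: π_M = (360 - 4Q)q_M - (136q_M + 3q_M²). Setting ∂π_M/∂q_M = 0: 224 - 14q_M - 4(q_H) = 0.
Helios's first-order condition: 239 - 11q_H - 4(q_M) = 0.
Best responses: q_M = (224 - 4q_H)/14, q_H = (239 - 4q_M)/11.
Substituting one into the other gives q_M = 754/69 and q_H = 1225/69.
Price P = 360 - 4·(1979/69) = 245.2754.
Meridian's profit: 245.2754·(754/69) - 136·(754/69) - 3(754/69)² = 835.8773.

835.88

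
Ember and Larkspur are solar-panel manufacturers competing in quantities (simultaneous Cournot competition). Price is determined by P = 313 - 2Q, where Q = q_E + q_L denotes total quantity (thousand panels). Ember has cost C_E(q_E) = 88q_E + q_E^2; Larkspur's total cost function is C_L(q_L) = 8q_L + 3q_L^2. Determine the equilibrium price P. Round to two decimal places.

205.14

Ember's profit: π_E = (313 - 2Q)q_E - (88q_E + q_E²). Setting ∂π_E/∂q_E = 0: 225 - 6q_E - 2(q_L) = 0.
Larkspur's profit: π_L = (313 - 2Q)q_L - (8q_L + 3q_L²). Setting ∂π_L/∂q_L = 0: 305 - 10q_L - 2(q_E) = 0.
Rearranging gives the reaction functions q_E = (225 - 2q_L)/6 and q_L = (305 - 2q_E)/10.
Solving the pair: q_E = 205/7, q_L = 345/14.
Total output Q = 755/14, so price P = 313 - 2·(755/14) = 1436/7.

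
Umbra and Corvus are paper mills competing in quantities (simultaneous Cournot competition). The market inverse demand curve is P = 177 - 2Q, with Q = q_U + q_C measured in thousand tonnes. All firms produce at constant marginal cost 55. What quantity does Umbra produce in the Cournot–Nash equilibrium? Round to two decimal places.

A representative firm's profit is π_i = q_i(177 - 2Q) - 55q_i.
First-order condition (treating rivals' output as given): 122 - 4q_i - 2q_j = 0.
By symmetry each firm produces the same amount; substituting q_j = q_i yields q_i = 122/6 = 61/3.

20.33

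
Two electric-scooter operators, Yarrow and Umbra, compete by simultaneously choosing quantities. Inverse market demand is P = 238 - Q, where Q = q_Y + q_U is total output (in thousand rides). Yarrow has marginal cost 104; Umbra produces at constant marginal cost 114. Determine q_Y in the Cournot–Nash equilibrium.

48

Yarrow's profit: π_Y = (238 - Q)q_Y - (104q_Y). Setting ∂π_Y/∂q_Y = 0: 134 - 2q_Y - (q_U) = 0.
Umbra's first-order condition: 124 - 2q_U - (q_Y) = 0.
So q_Y = (134 - q_U)/2 and q_U = (124 - q_Y)/2.
Solving the pair: q_Y = 48, q_U = 38.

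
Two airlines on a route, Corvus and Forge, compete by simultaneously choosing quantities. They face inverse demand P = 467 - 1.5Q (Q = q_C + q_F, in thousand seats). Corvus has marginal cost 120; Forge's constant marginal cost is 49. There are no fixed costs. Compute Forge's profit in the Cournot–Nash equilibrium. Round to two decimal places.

17712.67

Corvus's profit: π_C = (467 - 1.5Q)q_C - (120q_C). Setting ∂π_C/∂q_C = 0: 347 - 3q_C - (3/2)(q_F) = 0.
Forge's profit: π_F = (467 - 1.5Q)q_F - (49q_F). Setting ∂π_F/∂q_F = 0: 418 - 3q_F - (3/2)(q_C) = 0.
Rearranging gives the reaction functions q_C = (347 - (3/2)q_F)/3 and q_F = (418 - (3/2)q_C)/3.
Solving the pair: q_C = 184/3, q_F = 326/3.
Price P = 467 - (3/2)·170 = 212.
Forge's profit: (212 - 49)·(326/3) = 17712.6667.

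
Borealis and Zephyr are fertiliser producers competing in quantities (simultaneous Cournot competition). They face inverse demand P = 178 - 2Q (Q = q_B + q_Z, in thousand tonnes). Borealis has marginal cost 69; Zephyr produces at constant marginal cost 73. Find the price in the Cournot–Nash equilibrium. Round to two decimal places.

Borealis's profit: π_B = (178 - 2Q)q_B - (69q_B). Setting ∂π_B/∂q_B = 0: 109 - 4q_B - 2(q_Z) = 0.
Zephyr's profit: π_Z = (178 - 2Q)q_Z - (73q_Z). Setting ∂π_Z/∂q_Z = 0: 105 - 4q_Z - 2(q_B) = 0.
Best responses: q_B = (109 - 2q_Z)/4, q_Z = (105 - 2q_B)/4.
Solving the pair: q_B = 113/6, q_Z = 101/6.
Total output Q = 107/3, so price P = 178 - 2·(107/3) = 320/3.

106.67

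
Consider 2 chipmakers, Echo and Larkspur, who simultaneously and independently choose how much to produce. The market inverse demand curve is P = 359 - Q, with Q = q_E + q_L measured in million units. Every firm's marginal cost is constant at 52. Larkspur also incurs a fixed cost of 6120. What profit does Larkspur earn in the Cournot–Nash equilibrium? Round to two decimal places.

4352.11

Each firm earns π_i = (359 - Q)q_i - 52q_i.
Setting ∂π_i/∂q_i = 0 with rivals' quantities fixed: 307 - 2q_i - q_j = 0.
With identical firms every q_j equals q_i, so q_j = q_i and 307 = 3q_i, giving q_i = 307/3.
Price P = 359 - 614/3 = 463/3.
Larkspur's profit: (463/3 - 52)·(307/3) - 6120 = 4352.1111.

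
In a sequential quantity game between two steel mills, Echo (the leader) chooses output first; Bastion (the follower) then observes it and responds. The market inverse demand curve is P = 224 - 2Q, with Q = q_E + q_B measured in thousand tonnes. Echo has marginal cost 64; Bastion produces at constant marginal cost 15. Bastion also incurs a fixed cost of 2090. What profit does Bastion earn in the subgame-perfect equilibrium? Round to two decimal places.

855.28

Solve by backward induction. Given q_E, the follower Bastion maximises π_B = (224 - 2q_E - 2q_B)q_B - 15q_B.
Follower FOC: 209 - 2q_E - 4q_B = 0, so q_B(q_E) = (209 - 2q_E)/4.
Echo substitutes q_B(q_E) into its own profit: π_E = q_E(224 - 2q_E - (209 - 2q_E)/2) - 64q_E = (239/2 - q_E)q_E - 64q_E.
Maximising: ∂π_E/∂q_E = 111/2 - 2q_E = 0, giving q_E = 111/4.
Then q_B = (209 - 2·(111/4))/4 = 307/8.
Price P = 224 - 2·(529/8) = 367/4.
Bastion's profit: (367/4 - 15)·(307/8) - 2090 = 855.2813.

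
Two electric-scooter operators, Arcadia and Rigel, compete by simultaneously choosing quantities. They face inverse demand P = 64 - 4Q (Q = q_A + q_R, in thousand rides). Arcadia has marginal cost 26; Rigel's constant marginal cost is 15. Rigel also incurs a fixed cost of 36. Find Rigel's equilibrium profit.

64

Arcadia's profit: π_A = (64 - 4Q)q_A - (26q_A). Setting ∂π_A/∂q_A = 0: 38 - 8q_A - 4(q_R) = 0.
Rigel's profit: π_R = (64 - 4Q)q_R - (15q_R). Setting ∂π_R/∂q_R = 0: 49 - 8q_R - 4(q_A) = 0.
Rearranging gives the reaction functions q_A = (38 - 4q_R)/8 and q_R = (49 - 4q_A)/8.
Substituting one into the other gives q_A = 9/4 and q_R = 5.
Price P = 64 - 4·(29/4) = 35.
Rigel's profit: (35 - 15)·5 - 36 = 64.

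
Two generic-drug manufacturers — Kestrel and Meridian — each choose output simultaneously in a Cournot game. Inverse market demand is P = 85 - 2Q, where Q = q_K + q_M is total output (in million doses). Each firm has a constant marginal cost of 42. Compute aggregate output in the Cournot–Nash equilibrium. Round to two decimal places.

A representative firm's profit is π_i = q_i(85 - 2Q) - 42q_i.
First-order condition (treating rivals' output as given): 43 - 4q_i - 2q_j = 0.
With identical firms every q_j equals q_i, so q_j = q_i and 43 = 6q_i, giving q_i = 43/6.
Total output Q = 43/6 + 43/6 = 43/3.

14.33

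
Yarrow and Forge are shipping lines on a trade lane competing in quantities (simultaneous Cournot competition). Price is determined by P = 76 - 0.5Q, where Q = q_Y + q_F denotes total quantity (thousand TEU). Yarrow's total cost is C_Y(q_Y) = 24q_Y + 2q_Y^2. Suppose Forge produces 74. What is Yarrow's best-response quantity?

With the rival's output fixed at 74, Yarrow's profit is π_Y = (76 - (1/2)·74 - (1/2)q_Y)q_Y - (24q_Y + 2q_Y²) = (39 - (1/2)q_Y)q_Y - (24q_Y + 2q_Y²).
∂π_Y/∂q_Y = 15 - 5q_Y = 0, so q_Y = 3.

3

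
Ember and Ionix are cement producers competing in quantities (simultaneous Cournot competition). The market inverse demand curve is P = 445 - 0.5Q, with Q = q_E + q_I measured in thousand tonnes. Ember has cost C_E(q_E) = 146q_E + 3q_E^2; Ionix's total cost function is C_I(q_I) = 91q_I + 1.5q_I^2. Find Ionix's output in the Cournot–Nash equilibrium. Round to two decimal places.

Ember's profit: π_E = (445 - 0.5Q)q_E - (146q_E + 3q_E²). Setting ∂π_E/∂q_E = 0: 299 - 7q_E - (1/2)(q_I) = 0.
Ionix's profit: π_I = (445 - 0.5Q)q_I - (91q_I + (3/2)q_I²). Setting ∂π_I/∂q_I = 0: 354 - 4q_I - (1/2)(q_E) = 0.
Rearranging gives the reaction functions q_E = (299 - (1/2)q_I)/7 and q_I = (354 - (1/2)q_E)/4.
Solving the pair: q_E = 36.7207, q_I = 83.9099.

83.91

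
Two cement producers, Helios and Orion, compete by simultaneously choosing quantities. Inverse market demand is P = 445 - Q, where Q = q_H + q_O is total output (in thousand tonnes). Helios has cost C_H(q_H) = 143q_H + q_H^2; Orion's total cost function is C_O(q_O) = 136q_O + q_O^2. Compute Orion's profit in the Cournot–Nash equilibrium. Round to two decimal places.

7754.28

Helios's profit: π_H = (445 - Q)q_H - (143q_H + q_H²). Setting ∂π_H/∂q_H = 0: 302 - 4q_H - (q_O) = 0.
Orion's profit: π_O = (445 - Q)q_O - (136q_O + q_O²). Setting ∂π_O/∂q_O = 0: 309 - 4q_O - (q_H) = 0.
Best responses: q_H = (302 - q_O)/4, q_O = (309 - q_H)/4.
Substituting one into the other gives q_H = 899/15 and q_O = 934/15.
Price P = 445 - 611/5 = 1614/5.
Orion's profit: (1614/5)·(934/15) - 136·(934/15) - (934/15)² = 7754.2756.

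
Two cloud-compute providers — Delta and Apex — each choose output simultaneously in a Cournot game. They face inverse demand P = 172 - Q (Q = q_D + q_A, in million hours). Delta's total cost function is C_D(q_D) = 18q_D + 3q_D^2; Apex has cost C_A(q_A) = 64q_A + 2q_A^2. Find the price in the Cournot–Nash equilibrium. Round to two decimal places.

139.53

Delta's profit: π_D = (172 - Q)q_D - (18q_D + 3q_D²). Setting ∂π_D/∂q_D = 0: 154 - 8q_D - (q_A) = 0.
Apex's first-order condition: 108 - 6q_A - (q_D) = 0.
So q_D = (154 - q_A)/8 and q_A = (108 - q_D)/6.
Substituting one into the other gives q_D = 816/47 and q_A = 710/47.
Total output Q = 1526/47, so price P = 172 - 1526/47 = 139.5319.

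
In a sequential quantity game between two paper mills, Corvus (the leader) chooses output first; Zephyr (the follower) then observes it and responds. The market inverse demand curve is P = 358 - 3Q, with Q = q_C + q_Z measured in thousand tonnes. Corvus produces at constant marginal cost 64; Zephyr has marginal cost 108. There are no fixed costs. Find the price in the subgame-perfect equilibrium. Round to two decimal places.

148.50

Solve by backward induction. Given q_C, the follower Zephyr maximises π_Z = (358 - 3q_C - 3q_Z)q_Z - 108q_Z.
∂π_Z/∂q_Z = 250 - 3q_C - 6q_Z = 0 gives the reaction function q_Z = (250 - 3q_C)/6.
Corvus substitutes q_Z(q_C) into its own profit: π_C = q_C(358 - 3q_C - (250 - 3q_C)/2) - 64q_C = (233 - (3/2)q_C)q_C - 64q_C.
Maximising: ∂π_C/∂q_C = 169 - 3q_C = 0, giving q_C = 169/3.
Then q_Z = (250 - 3·(169/3))/6 = 27/2.
Total output Q = 419/6, so price P = 358 - 3·(419/6) = 297/2.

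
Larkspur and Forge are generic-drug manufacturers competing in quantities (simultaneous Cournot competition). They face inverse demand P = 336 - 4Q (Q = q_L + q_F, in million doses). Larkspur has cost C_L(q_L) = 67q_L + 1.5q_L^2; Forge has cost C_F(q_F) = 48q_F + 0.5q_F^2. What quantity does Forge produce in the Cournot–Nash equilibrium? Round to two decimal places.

25.20

Larkspur's profit: π_L = (336 - 4Q)q_L - (67q_L + (3/2)q_L²). Setting ∂π_L/∂q_L = 0: 269 - 11q_L - 4(q_F) = 0.
Forge's profit: π_F = (336 - 4Q)q_F - (48q_F + (1/2)q_F²). Setting ∂π_F/∂q_F = 0: 288 - 9q_F - 4(q_L) = 0.
Rearranging gives the reaction functions q_L = (269 - 4q_F)/11 and q_F = (288 - 4q_L)/9.
Substituting one into the other gives q_L = 1269/83 and q_F = 25.2048.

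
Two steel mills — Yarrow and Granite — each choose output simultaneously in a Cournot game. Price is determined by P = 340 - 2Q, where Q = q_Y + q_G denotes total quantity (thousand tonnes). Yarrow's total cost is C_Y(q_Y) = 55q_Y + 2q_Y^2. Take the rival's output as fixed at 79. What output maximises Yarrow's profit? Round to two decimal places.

With the rival's output fixed at 79, Yarrow's profit is π_Y = (340 - 2·79 - 2q_Y)q_Y - (55q_Y + 2q_Y²) = (182 - 2q_Y)q_Y - (55q_Y + 2q_Y²).
∂π_Y/∂q_Y = 127 - 8q_Y = 0, so q_Y = 127/8.

15.88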